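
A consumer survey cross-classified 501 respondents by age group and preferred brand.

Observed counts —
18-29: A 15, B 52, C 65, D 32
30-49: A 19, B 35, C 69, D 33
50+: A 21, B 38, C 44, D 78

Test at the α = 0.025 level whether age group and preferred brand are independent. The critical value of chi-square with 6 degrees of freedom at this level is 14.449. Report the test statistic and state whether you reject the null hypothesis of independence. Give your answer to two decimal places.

36.91; reject H₀

Row totals: 164, 156, 181. Column totals: 55, 125, 178, 143. Grand total N = 501.
Expected counts (row total × column total / N):
  18-29, A: 164×55/501 = 18.004
  18-29, B: 164×125/501 = 40.918
  18-29, C: 164×178/501 = 58.267
  18-29, D: 164×143/501 = 46.810
  30-49, A: 156×55/501 = 17.126
  30-49, B: 156×125/501 = 38.922
  30-49, C: 156×178/501 = 55.425
  30-49, D: 156×143/501 = 44.527
  50+, A: 181×55/501 = 19.870
  50+, B: 181×125/501 = 45.160
  50+, C: 181×178/501 = 64.307
  50+, D: 181×143/501 = 51.663
Contributions (O − E)²/E:
  (15 − 18.004)²/18.004 = 0.5012
  (52 − 40.918)²/40.918 = 3.0014
  (65 − 58.267)²/58.267 = 0.7780
  (32 − 46.810)²/46.810 = 4.6857
  (19 − 17.126)²/17.126 = 0.2051
  (35 − 38.922)²/38.922 = 0.3952
  (69 − 55.425)²/55.425 = 3.3249
  (33 − 44.527)²/44.527 = 2.9841
  (21 − 19.870)²/19.870 = 0.0643
  (38 − 45.160)²/45.160 = 1.1352
  (44 − 64.307)²/64.307 = 6.4126
  (78 − 51.663)²/51.663 = 13.4262
χ² = 0.5012 + 3.0014 + 0.7780 + 4.6857 + 0.2051 + 0.3952 + 3.3249 + 2.9841 + 0.0643 + 1.1352 + 6.4126 + 13.4262 = 36.91
df = (3−1)(4−1) = 6. Since 36.91 > 14.449, reject the null hypothesis of independence at α = 0.025.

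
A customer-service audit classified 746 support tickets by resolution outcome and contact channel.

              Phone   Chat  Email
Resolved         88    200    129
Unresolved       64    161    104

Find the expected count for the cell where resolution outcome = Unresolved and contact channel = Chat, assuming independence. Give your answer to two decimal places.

Row total (Unresolved) = 329; column total (Chat) = 361; grand total N = 746.
Expected count = (row total × column total) / N = 329 × 361 / 746 = 159.21.

159.21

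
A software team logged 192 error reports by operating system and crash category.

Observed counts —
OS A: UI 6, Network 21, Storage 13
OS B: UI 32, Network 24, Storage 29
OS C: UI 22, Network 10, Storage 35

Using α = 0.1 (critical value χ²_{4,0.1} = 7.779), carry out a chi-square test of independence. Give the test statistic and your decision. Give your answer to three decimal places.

Row totals: 40, 85, 67. Column totals: 60, 55, 77. Grand total N = 192.
Expected counts (row total × column total / N):
  OS A, UI: 40×60/192 = 12.5000
  OS A, Network: 40×55/192 = 11.4583
  OS A, Storage: 40×77/192 = 16.0417
  OS B, UI: 85×60/192 = 26.5625
  OS B, Network: 85×55/192 = 24.3490
  OS B, Storage: 85×77/192 = 34.0885
  OS C, UI: 67×60/192 = 20.9375
  OS C, Network: 67×55/192 = 19.1927
  OS C, Storage: 67×77/192 = 26.8698
Contributions (O − E)²/E:
  (6 − 12.5000)²/12.5000 = 3.3800
  (21 − 11.4583)²/11.4583 = 7.9457
  (13 − 16.0417)²/16.0417 = 0.5767
  (32 − 26.5625)²/26.5625 = 1.1131
  (24 − 24.3490)²/24.3490 = 0.0050
  (29 − 34.0885)²/34.0885 = 0.7596
  (22 − 20.9375)²/20.9375 = 0.0539
  (10 − 19.1927)²/19.1927 = 4.4030
  (35 − 26.8698)²/26.8698 = 2.4600
χ² = 3.3800 + 7.9457 + 0.5767 + 1.1131 + 0.0050 + 0.7596 + 0.0539 + 4.4030 + 2.4600 = 20.697
df = (3−1)(3−1) = 4. Since 20.697 > 7.779, reject the null hypothesis of independence at α = 0.1.

20.697; reject H₀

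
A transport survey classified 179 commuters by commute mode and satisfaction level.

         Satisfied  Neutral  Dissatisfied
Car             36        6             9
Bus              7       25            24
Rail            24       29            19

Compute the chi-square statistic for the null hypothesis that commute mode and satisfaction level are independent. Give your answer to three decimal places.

Row totals: 51, 56, 72. Column totals: 67, 60, 52. Grand total N = 179.
Expected counts (row total × column total / N):
  Car, Satisfied: 51×67/179 = 19.08939
  Car, Neutral: 51×60/179 = 17.09497
  Car, Dissatisfied: 51×52/179 = 14.81564
  Bus, Satisfied: 56×67/179 = 20.96089
  Bus, Neutral: 56×60/179 = 18.77095
  Bus, Dissatisfied: 56×52/179 = 16.26816
  Rail, Satisfied: 72×67/179 = 26.94972
  Rail, Neutral: 72×60/179 = 24.13408
  Rail, Dissatisfied: 72×52/179 = 20.91620
Contributions (O − E)²/E:
  (36 − 19.08939)²/19.08939 = 14.9805
  (6 − 17.09497)²/17.09497 = 7.2009
  (9 − 14.81564)²/14.81564 = 2.2828
  (7 − 20.96089)²/20.96089 = 9.2986
  (25 − 18.77095)²/18.77095 = 2.0671
  (24 − 16.26816)²/16.26816 = 3.6747
  (24 − 26.94972)²/26.94972 = 0.3229
  (29 − 24.13408)²/24.13408 = 0.9811
  (19 − 20.91620)²/20.91620 = 0.1755
χ² = 14.9805 + 7.2009 + 2.2828 + 9.2986 + 2.0671 + 3.6747 + 0.3229 + 0.9811 + 0.1755 = 40.984

40.984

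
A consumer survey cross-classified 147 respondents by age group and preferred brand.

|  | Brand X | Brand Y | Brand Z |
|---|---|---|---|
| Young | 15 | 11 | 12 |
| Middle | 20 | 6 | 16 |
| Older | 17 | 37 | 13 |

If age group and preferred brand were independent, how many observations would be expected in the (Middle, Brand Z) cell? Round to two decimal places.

11.71

Row total (Middle) = 42; column total (Brand Z) = 41; grand total N = 147.
Expected count = (row total × column total) / N = 42 × 41 / 147 = 11.71.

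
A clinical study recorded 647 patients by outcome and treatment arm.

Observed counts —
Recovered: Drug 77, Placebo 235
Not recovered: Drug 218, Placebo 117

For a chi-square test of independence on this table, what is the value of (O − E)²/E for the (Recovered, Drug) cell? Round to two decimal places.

Row total (Recovered) = 312; column total (Drug) = 295; N = 647.
Expected count E = 312 × 295 / 647 = 142.2566.
Contribution = (O − E)²/E = (77 − 142.2566)² / 142.2566 = 29.93.

29.93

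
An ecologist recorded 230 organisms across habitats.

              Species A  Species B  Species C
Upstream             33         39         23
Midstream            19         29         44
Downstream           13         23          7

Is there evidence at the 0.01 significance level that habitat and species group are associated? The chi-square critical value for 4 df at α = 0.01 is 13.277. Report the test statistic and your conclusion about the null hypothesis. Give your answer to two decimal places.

19.27; reject H₀

Row totals: 95, 92, 43. Column totals: 65, 91, 74. Grand total N = 230.
Expected counts (row total × column total / N):
  Upstream, Species A: 95×65/230 = 26.848
  Upstream, Species B: 95×91/230 = 37.587
  Upstream, Species C: 95×74/230 = 30.565
  Midstream, Species A: 92×65/230 = 26.000
  Midstream, Species B: 92×91/230 = 36.400
  Midstream, Species C: 92×74/230 = 29.600
  Downstream, Species A: 43×65/230 = 12.152
  Downstream, Species B: 43×91/230 = 17.013
  Downstream, Species C: 43×74/230 = 13.835
Contributions (O − E)²/E:
  (33 − 26.848)²/26.848 = 1.4097
  (39 − 37.587)²/37.587 = 0.0531
  (23 − 30.565)²/30.565 = 1.8724
  (19 − 26.000)²/26.000 = 1.8846
  (29 − 36.400)²/36.400 = 1.5044
  (44 − 29.600)²/29.600 = 7.0054
  (13 − 12.152)²/12.152 = 0.0592
  (23 − 17.013)²/17.013 = 2.1069
  (7 − 13.835)²/13.835 = 3.3767
χ² = 1.4097 + 0.0531 + 1.8724 + 1.8846 + 1.5044 + 7.0054 + 0.0592 + 2.1069 + 3.3767 = 19.27
df = (3−1)(3−1) = 4. Since 19.27 > 13.277, reject the null hypothesis of independence at α = 0.01.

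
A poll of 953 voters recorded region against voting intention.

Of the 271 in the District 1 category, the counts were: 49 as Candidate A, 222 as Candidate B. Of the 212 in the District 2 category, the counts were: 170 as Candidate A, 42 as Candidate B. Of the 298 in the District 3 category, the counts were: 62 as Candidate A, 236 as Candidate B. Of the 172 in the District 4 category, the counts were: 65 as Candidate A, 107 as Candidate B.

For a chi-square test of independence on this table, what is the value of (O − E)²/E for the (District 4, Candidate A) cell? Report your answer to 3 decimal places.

Row total (District 4) = 172; column total (Candidate A) = 346; N = 953.
Expected count E = 172 × 346 / 953 = 62.44701.
Contribution = (O − E)²/E = (65 − 62.44701)² / 62.44701 = 0.104.

0.104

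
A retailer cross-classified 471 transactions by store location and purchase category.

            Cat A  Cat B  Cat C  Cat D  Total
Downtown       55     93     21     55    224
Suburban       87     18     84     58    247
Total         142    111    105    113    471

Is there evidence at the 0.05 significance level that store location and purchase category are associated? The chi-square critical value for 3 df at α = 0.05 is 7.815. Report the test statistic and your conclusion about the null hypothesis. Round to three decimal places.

Grand total N = 471.
Expected counts (row total × column total / N):
  Downtown, Cat A: 224×142/471 = 67.5329
  Downtown, Cat B: 224×111/471 = 52.7898
  Downtown, Cat C: 224×105/471 = 49.9363
  Downtown, Cat D: 224×113/471 = 53.7410
  Suburban, Cat A: 247×142/471 = 74.4671
  Suburban, Cat B: 247×111/471 = 58.2102
  Suburban, Cat C: 247×105/471 = 55.0637
  Suburban, Cat D: 247×113/471 = 59.2590
Contributions (O − E)²/E:
  (55 − 67.5329)²/67.5329 = 2.3259
  (93 − 52.7898)²/52.7898 = 30.6283
  (21 − 49.9363)²/49.9363 = 16.7676
  (55 − 53.7410)²/53.7410 = 0.0295
  (87 − 74.4671)²/74.4671 = 2.1093
  (18 − 58.2102)²/58.2102 = 27.7762
  (84 − 55.0637)²/55.0637 = 15.2062
  (58 − 59.2590)²/59.2590 = 0.0267
χ² = 2.3259 + 30.6283 + 16.7676 + 0.0295 + 2.1093 + 27.7762 + 15.2062 + 0.0267 = 94.870
df = (2−1)(4−1) = 3. Since 94.870 > 7.815, reject the null hypothesis of independence at α = 0.05.

94.870; reject H₀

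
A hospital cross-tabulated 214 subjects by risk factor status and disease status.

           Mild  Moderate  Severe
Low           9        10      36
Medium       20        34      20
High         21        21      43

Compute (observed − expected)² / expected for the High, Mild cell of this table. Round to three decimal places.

Row total (High) = 85; column total (Mild) = 50; N = 214.
Expected count E = 85 × 50 / 214 = 19.8598.
Contribution = (O − E)²/E = (21 − 19.8598)² / 19.8598 = 0.065.

0.065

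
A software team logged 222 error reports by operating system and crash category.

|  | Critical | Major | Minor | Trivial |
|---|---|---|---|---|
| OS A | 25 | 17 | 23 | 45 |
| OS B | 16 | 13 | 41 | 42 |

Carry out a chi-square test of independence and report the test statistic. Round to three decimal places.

7.657

Row totals: 110, 112. Column totals: 41, 30, 64, 87. Grand total N = 222.
Expected counts (row total × column total / N):
  OS A, Critical: 110×41/222 = 20.3153
  OS A, Major: 110×30/222 = 14.8649
  OS A, Minor: 110×64/222 = 31.7117
  OS A, Trivial: 110×87/222 = 43.1081
  OS B, Critical: 112×41/222 = 20.6847
  OS B, Major: 112×30/222 = 15.1351
  OS B, Minor: 112×64/222 = 32.2883
  OS B, Trivial: 112×87/222 = 43.8919
Contributions (O − E)²/E:
  (25 − 20.3153)²/20.3153 = 1.0803
  (17 − 14.8649)²/14.8649 = 0.3067
  (23 − 31.7117)²/31.7117 = 2.3932
  (45 − 43.1081)²/43.1081 = 0.0830
  (16 − 20.6847)²/20.6847 = 1.0610
  (13 − 15.1351)²/15.1351 = 0.3012
  (41 − 32.2883)²/32.2883 = 2.3505
  (42 − 43.8919)²/43.8919 = 0.0815
χ² = 1.0803 + 0.3067 + 2.3932 + 0.0830 + 1.0610 + 0.3012 + 2.3505 + 0.0815 = 7.657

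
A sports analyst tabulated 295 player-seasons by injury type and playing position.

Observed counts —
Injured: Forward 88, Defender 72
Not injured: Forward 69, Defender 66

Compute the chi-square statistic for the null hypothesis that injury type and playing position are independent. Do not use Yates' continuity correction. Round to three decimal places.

0.445

Row totals: 160, 135. Column totals: 157, 138. Grand total N = 295.
Expected counts (row total × column total / N):
  Injured, Forward: 160×157/295 = 85.1525
  Injured, Defender: 160×138/295 = 74.8475
  Not injured, Forward: 135×157/295 = 71.8475
  Not injured, Defender: 135×138/295 = 63.1525
Contributions (O − E)²/E:
  (88 − 85.1525)²/85.1525 = 0.0952
  (72 − 74.8475)²/74.8475 = 0.1083
  (69 − 71.8475)²/71.8475 = 0.1129
  (66 − 63.1525)²/63.1525 = 0.1284
χ² = 0.0952 + 0.1083 + 0.1129 + 0.1284 = 0.445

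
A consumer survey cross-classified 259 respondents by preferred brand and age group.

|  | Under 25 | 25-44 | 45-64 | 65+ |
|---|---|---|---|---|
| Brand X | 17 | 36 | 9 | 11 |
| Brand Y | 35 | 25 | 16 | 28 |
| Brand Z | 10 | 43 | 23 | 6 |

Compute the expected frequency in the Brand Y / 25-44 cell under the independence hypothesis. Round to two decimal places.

Row total (Brand Y) = 104; column total (25-44) = 104; grand total N = 259.
Expected count = (row total × column total) / N = 104 × 104 / 259 = 41.76.

41.76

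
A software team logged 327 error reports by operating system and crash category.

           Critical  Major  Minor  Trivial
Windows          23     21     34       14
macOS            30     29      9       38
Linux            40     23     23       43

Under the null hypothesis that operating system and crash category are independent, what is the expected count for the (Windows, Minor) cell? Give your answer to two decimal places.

Row total (Windows) = 92; column total (Minor) = 66; grand total N = 327.
Expected count = (row total × column total) / N = 92 × 66 / 327 = 18.57.

18.57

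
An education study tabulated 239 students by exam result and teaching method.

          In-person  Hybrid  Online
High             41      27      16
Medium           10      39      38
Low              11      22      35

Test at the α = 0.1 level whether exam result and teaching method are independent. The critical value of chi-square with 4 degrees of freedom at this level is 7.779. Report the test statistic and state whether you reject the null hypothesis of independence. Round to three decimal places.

40.948; reject H₀

Row totals: 84, 87, 68. Column totals: 62, 88, 89. Grand total N = 239.
Expected counts (row total × column total / N):
  High, In-person: 84×62/239 = 21.79079
  High, Hybrid: 84×88/239 = 30.92887
  High, Online: 84×89/239 = 31.28033
  Medium, In-person: 87×62/239 = 22.56904
  Medium, Hybrid: 87×88/239 = 32.03347
  Medium, Online: 87×89/239 = 32.39749
  Low, In-person: 68×62/239 = 17.64017
  Low, Hybrid: 68×88/239 = 25.03766
  Low, Online: 68×89/239 = 25.32218
Contributions (O − E)²/E:
  (41 − 21.79079)²/21.79079 = 16.9335
  (27 − 30.92887)²/30.92887 = 0.4991
  (16 − 31.28033)²/31.28033 = 7.4644
  (10 − 22.56904)²/22.56904 = 6.9999
  (39 − 32.03347)²/32.03347 = 1.5151
  (38 − 32.39749)²/32.39749 = 0.9688
  (11 − 17.64017)²/17.64017 = 2.4995
  (22 − 25.03766)²/25.03766 = 0.3685
  (35 − 25.32218)²/25.32218 = 3.6987
χ² = 16.9335 + 0.4991 + 7.4644 + 6.9999 + 1.5151 + 0.9688 + 2.4995 + 0.3685 + 3.6987 = 40.948
df = (3−1)(3−1) = 4. Since 40.948 > 7.779, reject the null hypothesis of independence at α = 0.1.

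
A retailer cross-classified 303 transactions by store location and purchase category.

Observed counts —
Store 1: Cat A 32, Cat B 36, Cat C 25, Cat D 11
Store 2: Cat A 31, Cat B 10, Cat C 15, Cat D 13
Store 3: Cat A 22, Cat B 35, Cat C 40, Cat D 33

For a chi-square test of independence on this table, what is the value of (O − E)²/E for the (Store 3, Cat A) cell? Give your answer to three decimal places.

5.740

Row total (Store 3) = 130; column total (Cat A) = 85; N = 303.
Expected count E = 130 × 85 / 303 = 36.4686.
Contribution = (O − E)²/E = (22 − 36.4686)² / 36.4686 = 5.740.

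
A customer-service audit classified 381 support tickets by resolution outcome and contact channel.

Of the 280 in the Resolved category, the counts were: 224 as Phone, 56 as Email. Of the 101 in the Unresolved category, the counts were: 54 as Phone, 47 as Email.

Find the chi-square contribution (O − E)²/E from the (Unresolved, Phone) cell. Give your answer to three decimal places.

5.264

Row total (Unresolved) = 101; column total (Phone) = 278; N = 381.
Expected count E = 101 × 278 / 381 = 73.6955.
Contribution = (O − E)²/E = (54 − 73.6955)² / 73.6955 = 5.264.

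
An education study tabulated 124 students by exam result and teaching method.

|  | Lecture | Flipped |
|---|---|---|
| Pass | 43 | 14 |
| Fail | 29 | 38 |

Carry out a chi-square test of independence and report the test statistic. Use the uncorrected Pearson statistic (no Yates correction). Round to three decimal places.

Row totals: 57, 67. Column totals: 72, 52. Grand total N = 124.
Expected counts (row total × column total / N):
  Pass, Lecture: 57×72/124 = 33.0968
  Pass, Flipped: 57×52/124 = 23.9032
  Fail, Lecture: 67×72/124 = 38.9032
  Fail, Flipped: 67×52/124 = 28.0968
Contributions (O − E)²/E:
  (43 − 33.0968)²/33.0968 = 2.9632
  (14 − 23.9032)²/23.9032 = 4.1029
  (29 − 38.9032)²/38.9032 = 2.5210
  (38 − 28.0968)²/28.0968 = 3.4906
χ² = 2.9632 + 4.1029 + 2.5210 + 3.4906 = 13.078

13.078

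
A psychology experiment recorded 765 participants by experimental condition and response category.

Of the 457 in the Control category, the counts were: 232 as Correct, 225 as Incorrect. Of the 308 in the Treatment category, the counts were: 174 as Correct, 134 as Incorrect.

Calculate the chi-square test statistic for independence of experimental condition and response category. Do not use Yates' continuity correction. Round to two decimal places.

2.42

Row totals: 457, 308. Column totals: 406, 359. Grand total N = 765.
Expected counts (row total × column total / N):
  Control, Correct: 457×406/765 = 242.539
  Control, Incorrect: 457×359/765 = 214.461
  Treatment, Correct: 308×406/765 = 163.461
  Treatment, Incorrect: 308×359/765 = 144.539
Contributions (O − E)²/E:
  (232 − 242.539)²/242.539 = 0.4579
  (225 − 214.461)²/214.461 = 0.5179
  (174 − 163.461)²/163.461 = 0.6795
  (134 − 144.539)²/144.539 = 0.7684
χ² = 0.4579 + 0.5179 + 0.6795 + 0.7684 = 2.42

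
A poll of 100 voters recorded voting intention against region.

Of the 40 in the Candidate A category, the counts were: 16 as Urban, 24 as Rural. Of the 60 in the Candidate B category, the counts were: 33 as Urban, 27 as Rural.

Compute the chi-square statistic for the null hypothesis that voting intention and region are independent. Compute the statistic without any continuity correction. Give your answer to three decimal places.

2.161

Row totals: 40, 60. Column totals: 49, 51. Grand total N = 100.
Expected counts (row total × column total / N):
  Candidate A, Urban: 40×49/100 = 19.6000
  Candidate A, Rural: 40×51/100 = 20.4000
  Candidate B, Urban: 60×49/100 = 29.4000
  Candidate B, Rural: 60×51/100 = 30.6000
Contributions (O − E)²/E:
  (16 − 19.6000)²/19.6000 = 0.6612
  (24 − 20.4000)²/20.4000 = 0.6353
  (33 − 29.4000)²/29.4000 = 0.4408
  (27 − 30.6000)²/30.6000 = 0.4235
χ² = 0.6612 + 0.6353 + 0.4408 + 0.4235 = 2.161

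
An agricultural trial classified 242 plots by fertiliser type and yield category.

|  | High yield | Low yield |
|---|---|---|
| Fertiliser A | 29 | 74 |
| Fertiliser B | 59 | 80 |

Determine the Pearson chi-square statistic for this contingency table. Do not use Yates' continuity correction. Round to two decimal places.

5.22

Row totals: 103, 139. Column totals: 88, 154. Grand total N = 242.
Expected counts (row total × column total / N):
  Fertiliser A, High yield: 103×88/242 = 37.455
  Fertiliser A, Low yield: 103×154/242 = 65.545
  Fertiliser B, High yield: 139×88/242 = 50.545
  Fertiliser B, Low yield: 139×154/242 = 88.455
Contributions (O − E)²/E:
  (29 − 37.455)²/37.455 = 1.9086
  (74 − 65.545)²/65.545 = 1.0907
  (59 − 50.545)²/50.545 = 1.4143
  (80 − 88.455)²/88.455 = 0.8082
χ² = 1.9086 + 1.0907 + 1.4143 + 0.8082 = 5.22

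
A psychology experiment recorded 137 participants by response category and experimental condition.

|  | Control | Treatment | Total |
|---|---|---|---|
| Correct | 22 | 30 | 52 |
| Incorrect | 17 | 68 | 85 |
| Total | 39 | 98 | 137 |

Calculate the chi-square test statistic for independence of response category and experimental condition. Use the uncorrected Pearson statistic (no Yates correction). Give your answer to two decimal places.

7.88

Grand total N = 137.
Expected counts (row total × column total / N):
  Correct, Control: 52×39/137 = 14.803
  Correct, Treatment: 52×98/137 = 37.197
  Incorrect, Control: 85×39/137 = 24.197
  Incorrect, Treatment: 85×98/137 = 60.803
Contributions (O − E)²/E:
  (22 − 14.803)²/14.803 = 3.4991
  (30 − 37.197)²/37.197 = 1.3925
  (17 − 24.197)²/24.197 = 2.1406
  (68 − 60.803)²/60.803 = 0.8519
χ² = 3.4991 + 1.3925 + 2.1406 + 0.8519 = 7.88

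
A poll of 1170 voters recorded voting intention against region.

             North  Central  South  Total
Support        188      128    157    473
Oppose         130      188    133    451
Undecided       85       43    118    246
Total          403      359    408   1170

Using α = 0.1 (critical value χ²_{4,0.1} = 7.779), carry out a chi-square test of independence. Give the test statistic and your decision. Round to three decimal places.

Grand total N = 1170.
Expected counts (row total × column total / N):
  Support, North: 473×403/1170 = 162.9222
  Support, Central: 473×359/1170 = 145.1342
  Support, South: 473×408/1170 = 164.9436
  Oppose, North: 451×403/1170 = 155.3444
  Oppose, Central: 451×359/1170 = 138.3838
  Oppose, South: 451×408/1170 = 157.2718
  Undecided, North: 246×403/1170 = 84.7333
  Undecided, Central: 246×359/1170 = 75.4821
  Undecided, South: 246×408/1170 = 85.7846
Contributions (O − E)²/E:
  (188 − 162.9222)²/162.9222 = 3.8601
  (128 − 145.1342)²/145.1342 = 2.0228
  (157 − 164.9436)²/164.9436 = 0.3826
  (130 − 155.3444)²/155.3444 = 4.1349
  (188 − 138.3838)²/138.3838 = 17.7894
  (133 − 157.2718)²/157.2718 = 3.7459
  (85 − 84.7333)²/84.7333 = 0.0008
  (43 − 75.4821)²/75.4821 = 13.9780
  (118 − 85.7846)²/85.7846 = 12.0981
χ² = 3.8601 + 2.0228 + 0.3826 + 4.1349 + 17.7894 + 3.7459 + 0.0008 + 13.9780 + 12.0981 = 58.013
df = (3−1)(3−1) = 4. Since 58.013 > 7.779, reject the null hypothesis of independence at α = 0.1.

58.013; reject H₀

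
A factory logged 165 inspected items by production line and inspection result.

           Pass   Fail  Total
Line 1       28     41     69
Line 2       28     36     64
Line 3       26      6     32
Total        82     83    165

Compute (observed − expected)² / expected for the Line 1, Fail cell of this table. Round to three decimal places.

Row total (Line 1) = 69; column total (Fail) = 83; N = 165.
Expected count E = 69 × 83 / 165 = 34.7091.
Contribution = (O − E)²/E = (41 − 34.7091)² / 34.7091 = 1.140.

1.140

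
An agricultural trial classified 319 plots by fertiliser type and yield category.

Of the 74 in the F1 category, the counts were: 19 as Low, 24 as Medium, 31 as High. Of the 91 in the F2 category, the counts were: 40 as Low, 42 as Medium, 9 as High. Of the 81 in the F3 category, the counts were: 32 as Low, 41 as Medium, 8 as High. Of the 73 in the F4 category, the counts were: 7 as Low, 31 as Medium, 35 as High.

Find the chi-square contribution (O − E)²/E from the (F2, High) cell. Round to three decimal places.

9.098

Row total (F2) = 91; column total (High) = 83; N = 319.
Expected count E = 91 × 83 / 319 = 23.6771.
Contribution = (O − E)²/E = (9 − 23.6771)² / 23.6771 = 9.098.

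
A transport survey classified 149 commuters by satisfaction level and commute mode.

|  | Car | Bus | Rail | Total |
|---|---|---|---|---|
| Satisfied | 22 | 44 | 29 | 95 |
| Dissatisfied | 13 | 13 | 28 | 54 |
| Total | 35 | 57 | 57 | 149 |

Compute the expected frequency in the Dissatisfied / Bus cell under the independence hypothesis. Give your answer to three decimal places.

20.658

Row total (Dissatisfied) = 54; column total (Bus) = 57; grand total N = 149.
Expected count = (row total × column total) / N = 54 × 57 / 149 = 20.658.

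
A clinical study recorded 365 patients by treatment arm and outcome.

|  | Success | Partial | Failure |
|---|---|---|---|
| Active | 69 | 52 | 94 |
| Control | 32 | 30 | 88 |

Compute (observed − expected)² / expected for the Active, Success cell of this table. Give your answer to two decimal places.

Row total (Active) = 215; column total (Success) = 101; N = 365.
Expected count E = 215 × 101 / 365 = 59.493.
Contribution = (O − E)²/E = (69 − 59.493)² / 59.493 = 1.52.

1.52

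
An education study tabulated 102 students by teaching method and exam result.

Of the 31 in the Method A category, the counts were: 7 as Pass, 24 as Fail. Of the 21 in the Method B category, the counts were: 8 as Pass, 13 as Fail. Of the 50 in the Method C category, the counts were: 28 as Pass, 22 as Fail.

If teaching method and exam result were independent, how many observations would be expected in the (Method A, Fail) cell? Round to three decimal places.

17.931

Row total (Method A) = 31; column total (Fail) = 59; grand total N = 102.
Expected count = (row total × column total) / N = 31 × 59 / 102 = 17.931.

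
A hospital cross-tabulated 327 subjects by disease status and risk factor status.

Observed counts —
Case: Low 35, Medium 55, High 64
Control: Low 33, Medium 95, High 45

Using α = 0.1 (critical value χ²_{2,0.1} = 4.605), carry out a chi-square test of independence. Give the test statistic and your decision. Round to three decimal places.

Row totals: 154, 173. Column totals: 68, 150, 109. Grand total N = 327.
Expected counts (row total × column total / N):
  Case, Low: 154×68/327 = 32.0245
  Case, Medium: 154×150/327 = 70.6422
  Case, High: 154×109/327 = 51.3333
  Control, Low: 173×68/327 = 35.9755
  Control, Medium: 173×150/327 = 79.3578
  Control, High: 173×109/327 = 57.6667
Contributions (O − E)²/E:
  (35 − 32.0245)²/32.0245 = 0.2765
  (55 − 70.6422)²/70.6422 = 3.4636
  (64 − 51.3333)²/51.3333 = 3.1256
  (33 − 35.9755)²/35.9755 = 0.2461
  (95 − 79.3578)²/79.3578 = 3.0832
  (45 − 57.6667)²/57.6667 = 2.7823
χ² = 0.2765 + 3.4636 + 3.1256 + 0.2461 + 3.0832 + 2.7823 = 12.977
df = (2−1)(3−1) = 2. Since 12.977 > 4.605, reject the null hypothesis of independence at α = 0.1.

12.977; reject H₀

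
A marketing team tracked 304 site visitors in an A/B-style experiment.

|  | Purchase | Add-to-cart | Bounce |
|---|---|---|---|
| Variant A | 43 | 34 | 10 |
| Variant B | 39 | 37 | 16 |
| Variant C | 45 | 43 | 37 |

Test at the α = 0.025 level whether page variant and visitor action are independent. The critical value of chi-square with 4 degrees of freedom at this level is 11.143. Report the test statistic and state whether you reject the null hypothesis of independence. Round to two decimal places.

11.61; reject H₀

Row totals: 87, 92, 125. Column totals: 127, 114, 63. Grand total N = 304.
Expected counts (row total × column total / N):
  Variant A, Purchase: 87×127/304 = 36.345
  Variant A, Add-to-cart: 87×114/304 = 32.625
  Variant A, Bounce: 87×63/304 = 18.030
  Variant B, Purchase: 92×127/304 = 38.434
  Variant B, Add-to-cart: 92×114/304 = 34.500
  Variant B, Bounce: 92×63/304 = 19.066
  Variant C, Purchase: 125×127/304 = 52.220
  Variant C, Add-to-cart: 125×114/304 = 46.875
  Variant C, Bounce: 125×63/304 = 25.905
Contributions (O − E)²/E:
  (43 − 36.345)²/36.345 = 1.2186
  (34 − 32.625)²/32.625 = 0.0580
  (10 − 18.030)²/18.030 = 3.5763
  (39 − 38.434)²/38.434 = 0.0083
  (37 − 34.500)²/34.500 = 0.1812
  (16 − 19.066)²/19.066 = 0.4930
  (45 − 52.220)²/52.220 = 0.9982
  (43 − 46.875)²/46.875 = 0.3203
  (37 − 25.905)²/25.905 = 4.7519
χ² = 1.2186 + 0.0580 + 3.5763 + 0.0083 + 0.1812 + 0.4930 + 0.9982 + 0.3203 + 4.7519 = 11.61
df = (3−1)(3−1) = 4. Since 11.61 > 11.143, reject the null hypothesis of independence at α = 0.025.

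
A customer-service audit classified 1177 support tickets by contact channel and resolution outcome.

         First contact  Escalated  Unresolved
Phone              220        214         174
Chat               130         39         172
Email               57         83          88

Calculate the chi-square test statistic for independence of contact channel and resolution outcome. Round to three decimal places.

Row totals: 608, 341, 228. Column totals: 407, 336, 434. Grand total N = 1177.
Expected counts (row total × column total / N):
  Phone, First contact: 608×407/1177 = 210.2430
  Phone, Escalated: 608×336/1177 = 173.5667
  Phone, Unresolved: 608×434/1177 = 224.1903
  Chat, First contact: 341×407/1177 = 117.9159
  Chat, Escalated: 341×336/1177 = 97.3458
  Chat, Unresolved: 341×434/1177 = 125.7383
  Email, First contact: 228×407/1177 = 78.8411
  Email, Escalated: 228×336/1177 = 65.0875
  Email, Unresolved: 228×434/1177 = 84.0714
Contributions (O − E)²/E:
  (220 − 210.2430)²/210.2430 = 0.4528
  (214 − 173.5667)²/173.5667 = 9.4192
  (174 − 224.1903)²/224.1903 = 11.2363
  (130 − 117.9159)²/117.9159 = 1.2384
  (39 − 97.3458)²/97.3458 = 34.9705
  (172 − 125.7383)²/125.7383 = 17.0206
  (57 − 78.8411)²/78.8411 = 6.0506
  (83 − 65.0875)²/65.0875 = 4.9296
  (88 − 84.0714)²/84.0714 = 0.1836
χ² = 0.4528 + 9.4192 + 11.2363 + 1.2384 + 34.9705 + 17.0206 + 6.0506 + 4.9296 + 0.1836 = 85.502

85.502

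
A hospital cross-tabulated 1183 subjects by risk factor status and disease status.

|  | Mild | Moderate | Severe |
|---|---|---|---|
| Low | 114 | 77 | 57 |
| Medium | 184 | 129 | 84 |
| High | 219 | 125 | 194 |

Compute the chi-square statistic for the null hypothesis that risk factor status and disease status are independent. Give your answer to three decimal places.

31.151

Row totals: 248, 397, 538. Column totals: 517, 331, 335. Grand total N = 1183.
Expected counts (row total × column total / N):
  Low, Mild: 248×517/1183 = 108.3821
  Low, Moderate: 248×331/1183 = 69.3897
  Low, Severe: 248×335/1183 = 70.2282
  Medium, Mild: 397×517/1183 = 173.4987
  Medium, Moderate: 397×331/1183 = 111.0795
  Medium, Severe: 397×335/1183 = 112.4218
  High, Mild: 538×517/1183 = 235.1192
  High, Moderate: 538×331/1183 = 150.5309
  High, Severe: 538×335/1183 = 152.3500
Contributions (O − E)²/E:
  (114 − 108.3821)²/108.3821 = 0.2912
  (77 − 69.3897)²/69.3897 = 0.8347
  (57 − 70.2282)²/70.2282 = 2.4917
  (184 − 173.4987)²/173.4987 = 0.6356
  (129 − 111.0795)²/111.0795 = 2.8911
  (84 − 112.4218)²/112.4218 = 7.1854
  (219 − 235.1192)²/235.1192 = 1.1051
  (125 − 150.5309)²/150.5309 = 4.3302
  (194 − 152.3500)²/152.3500 = 11.3864
χ² = 0.2912 + 0.8347 + 2.4917 + 0.6356 + 2.8911 + 7.1854 + 1.1051 + 4.3302 + 11.3864 = 31.151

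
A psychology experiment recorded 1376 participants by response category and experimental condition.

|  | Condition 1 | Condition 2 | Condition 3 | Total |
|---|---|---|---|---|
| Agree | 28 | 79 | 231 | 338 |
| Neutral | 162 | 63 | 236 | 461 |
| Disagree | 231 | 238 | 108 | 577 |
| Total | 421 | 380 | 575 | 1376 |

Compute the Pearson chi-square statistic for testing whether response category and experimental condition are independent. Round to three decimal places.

Grand total N = 1376.
Expected counts (row total × column total / N):
  Agree, Condition 1: 338×421/1376 = 103.4142
  Agree, Condition 2: 338×380/1376 = 93.3430
  Agree, Condition 3: 338×575/1376 = 141.2427
  Neutral, Condition 1: 461×421/1376 = 141.0472
  Neutral, Condition 2: 461×380/1376 = 127.3110
  Neutral, Condition 3: 461×575/1376 = 192.6417
  Disagree, Condition 1: 577×421/1376 = 176.5385
  Disagree, Condition 2: 577×380/1376 = 159.3459
  Disagree, Condition 3: 577×575/1376 = 241.1156
Contributions (O − E)²/E:
  (28 − 103.4142)²/103.4142 = 54.9954
  (79 − 93.3430)²/93.3430 = 2.2039
  (231 − 141.2427)²/141.2427 = 57.0392
  (162 − 141.0472)²/141.0472 = 3.1126
  (63 − 127.3110)²/127.3110 = 32.4866
  (236 − 192.6417)²/192.6417 = 9.7587
  (231 − 176.5385)²/176.5385 = 16.8012
  (238 − 159.3459)²/159.3459 = 38.8241
  (108 − 241.1156)²/241.1156 = 73.4907
χ² = 54.9954 + 2.2039 + 57.0392 + 3.1126 + 32.4866 + 9.7587 + 16.8012 + 38.8241 + 73.4907 = 288.712

288.712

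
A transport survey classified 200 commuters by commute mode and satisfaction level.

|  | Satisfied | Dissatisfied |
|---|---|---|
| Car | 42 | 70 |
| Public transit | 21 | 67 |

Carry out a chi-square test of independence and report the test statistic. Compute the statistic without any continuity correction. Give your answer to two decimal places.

Row totals: 112, 88. Column totals: 63, 137. Grand total N = 200.
Expected counts (row total × column total / N):
  Car, Satisfied: 112×63/200 = 35.280
  Car, Dissatisfied: 112×137/200 = 76.720
  Public transit, Satisfied: 88×63/200 = 27.720
  Public transit, Dissatisfied: 88×137/200 = 60.280
Contributions (O − E)²/E:
  (42 − 35.280)²/35.280 = 1.2800
  (70 − 76.720)²/76.720 = 0.5886
  (21 − 27.720)²/27.720 = 1.6291
  (67 − 60.280)²/60.280 = 0.7491
χ² = 1.2800 + 0.5886 + 1.6291 + 0.7491 = 4.25

4.25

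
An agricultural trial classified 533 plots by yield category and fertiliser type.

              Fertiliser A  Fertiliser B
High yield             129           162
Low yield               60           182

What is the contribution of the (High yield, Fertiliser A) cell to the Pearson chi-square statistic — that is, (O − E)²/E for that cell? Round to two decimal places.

Row total (High yield) = 291; column total (Fertiliser A) = 189; N = 533.
Expected count E = 291 × 189 / 533 = 103.188.
Contribution = (O − E)²/E = (129 − 103.188)² / 103.188 = 6.46.

6.46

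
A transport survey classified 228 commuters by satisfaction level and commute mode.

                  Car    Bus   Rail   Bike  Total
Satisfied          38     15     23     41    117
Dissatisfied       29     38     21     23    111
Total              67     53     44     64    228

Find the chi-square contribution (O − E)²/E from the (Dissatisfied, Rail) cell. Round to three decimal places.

Row total (Dissatisfied) = 111; column total (Rail) = 44; N = 228.
Expected count E = 111 × 44 / 228 = 21.4211.
Contribution = (O − E)²/E = (21 − 21.4211)² / 21.4211 = 0.008.

0.008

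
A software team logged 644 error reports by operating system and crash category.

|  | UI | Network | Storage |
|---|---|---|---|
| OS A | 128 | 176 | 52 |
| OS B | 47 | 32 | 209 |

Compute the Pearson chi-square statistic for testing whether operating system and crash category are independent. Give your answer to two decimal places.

Row totals: 356, 288. Column totals: 175, 208, 261. Grand total N = 644.
Expected counts (row total × column total / N):
  OS A, UI: 356×175/644 = 96.7391
  OS A, Network: 356×208/644 = 114.9814
  OS A, Storage: 356×261/644 = 144.2795
  OS B, UI: 288×175/644 = 78.2609
  OS B, Network: 288×208/644 = 93.0186
  OS B, Storage: 288×261/644 = 116.7205
Contributions (O − E)²/E:
  (128 − 96.7391)²/96.7391 = 10.1018
  (176 − 114.9814)²/114.9814 = 32.3815
  (52 − 144.2795)²/144.2795 = 59.0209
  (47 − 78.2609)²/78.2609 = 12.4870
  (32 − 93.0186)²/93.0186 = 40.0272
  (209 − 116.7205)²/116.7205 = 72.9564
χ² = 10.1018 + 32.3815 + 59.0209 + 12.4870 + 40.0272 + 72.9564 = 226.97

226.97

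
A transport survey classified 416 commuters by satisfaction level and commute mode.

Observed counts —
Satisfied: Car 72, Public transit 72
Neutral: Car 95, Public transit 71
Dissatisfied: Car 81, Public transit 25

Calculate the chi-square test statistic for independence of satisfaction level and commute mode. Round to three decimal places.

Row totals: 144, 166, 106. Column totals: 248, 168. Grand total N = 416.
Expected counts (row total × column total / N):
  Satisfied, Car: 144×248/416 = 85.8462
  Satisfied, Public transit: 144×168/416 = 58.1538
  Neutral, Car: 166×248/416 = 98.9615
  Neutral, Public transit: 166×168/416 = 67.0385
  Dissatisfied, Car: 106×248/416 = 63.1923
  Dissatisfied, Public transit: 106×168/416 = 42.8077
Contributions (O − E)²/E:
  (72 − 85.8462)²/85.8462 = 2.2333
  (72 − 58.1538)²/58.1538 = 3.2967
  (95 − 98.9615)²/98.9615 = 0.1586
  (71 − 67.0385)²/67.0385 = 0.2341
  (81 − 63.1923)²/63.1923 = 5.0182
  (25 − 42.8077)²/42.8077 = 7.4079
χ² = 2.2333 + 3.2967 + 0.1586 + 0.2341 + 5.0182 + 7.4079 = 18.349

18.349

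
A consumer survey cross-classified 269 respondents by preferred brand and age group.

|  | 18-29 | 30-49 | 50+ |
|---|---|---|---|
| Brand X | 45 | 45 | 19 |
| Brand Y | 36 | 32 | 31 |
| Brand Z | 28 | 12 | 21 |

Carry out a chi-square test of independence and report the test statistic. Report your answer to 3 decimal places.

Row totals: 109, 99, 61. Column totals: 109, 89, 71. Grand total N = 269.
Expected counts (row total × column total / N):
  Brand X, 18-29: 109×109/269 = 44.1673
  Brand X, 30-49: 109×89/269 = 36.0632
  Brand X, 50+: 109×71/269 = 28.7695
  Brand Y, 18-29: 99×109/269 = 40.1152
  Brand Y, 30-49: 99×89/269 = 32.7546
  Brand Y, 50+: 99×71/269 = 26.1301
  Brand Z, 18-29: 61×109/269 = 24.7175
  Brand Z, 30-49: 61×89/269 = 20.1822
  Brand Z, 50+: 61×71/269 = 16.1004
Contributions (O − E)²/E:
  (45 − 44.1673)²/44.1673 = 0.0157
  (45 − 36.0632)²/36.0632 = 2.2146
  (19 − 28.7695)²/28.7695 = 3.3175
  (36 − 40.1152)²/40.1152 = 0.4222
  (32 − 32.7546)²/32.7546 = 0.0174
  (31 − 26.1301)²/26.1301 = 0.9076
  (28 − 24.7175)²/24.7175 = 0.4359
  (12 − 20.1822)²/20.1822 = 3.3172
  (21 − 16.1004)²/16.1004 = 1.4910
χ² = 0.0157 + 2.2146 + 3.3175 + 0.4222 + 0.0174 + 0.9076 + 0.4359 + 3.3172 + 1.4910 = 12.139

12.139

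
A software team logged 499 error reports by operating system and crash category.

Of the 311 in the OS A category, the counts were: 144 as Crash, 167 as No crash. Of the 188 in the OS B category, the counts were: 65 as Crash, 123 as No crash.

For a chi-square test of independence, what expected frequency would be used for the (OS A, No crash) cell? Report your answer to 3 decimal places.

180.741

Row total (OS A) = 311; column total (No crash) = 290; grand total N = 499.
Expected count = (row total × column total) / N = 311 × 290 / 499 = 180.741.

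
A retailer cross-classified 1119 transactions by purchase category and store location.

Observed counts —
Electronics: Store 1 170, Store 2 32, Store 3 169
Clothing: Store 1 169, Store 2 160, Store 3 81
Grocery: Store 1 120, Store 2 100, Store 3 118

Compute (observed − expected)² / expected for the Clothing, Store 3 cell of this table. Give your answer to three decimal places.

Row total (Clothing) = 410; column total (Store 3) = 368; N = 1119.
Expected count E = 410 × 368 / 1119 = 134.8347.
Contribution = (O − E)²/E = (81 − 134.8347)² / 134.8347 = 21.494.

21.494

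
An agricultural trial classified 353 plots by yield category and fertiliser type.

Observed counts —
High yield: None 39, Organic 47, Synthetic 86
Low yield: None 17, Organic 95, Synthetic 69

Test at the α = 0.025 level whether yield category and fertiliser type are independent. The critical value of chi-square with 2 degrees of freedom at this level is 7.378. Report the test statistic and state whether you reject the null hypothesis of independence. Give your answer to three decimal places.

26.521; reject H₀

Row totals: 172, 181. Column totals: 56, 142, 155. Grand total N = 353.
Expected counts (row total × column total / N):
  High yield, None: 172×56/353 = 27.2861
  High yield, Organic: 172×142/353 = 69.1898
  High yield, Synthetic: 172×155/353 = 75.5241
  Low yield, None: 181×56/353 = 28.7139
  Low yield, Organic: 181×142/353 = 72.8102
  Low yield, Synthetic: 181×155/353 = 79.4759
Contributions (O − E)²/E:
  (39 − 27.2861)²/27.2861 = 5.0288
  (47 − 69.1898)²/69.1898 = 7.1165
  (86 − 75.5241)²/75.5241 = 1.4531
  (17 − 28.7139)²/28.7139 = 4.7787
  (95 − 72.8102)²/72.8102 = 6.7626
  (69 − 79.4759)²/79.4759 = 1.3809
χ² = 5.0288 + 7.1165 + 1.4531 + 4.7787 + 6.7626 + 1.3809 = 26.521
df = (2−1)(3−1) = 2. Since 26.521 > 7.378, reject the null hypothesis of independence at α = 0.025.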